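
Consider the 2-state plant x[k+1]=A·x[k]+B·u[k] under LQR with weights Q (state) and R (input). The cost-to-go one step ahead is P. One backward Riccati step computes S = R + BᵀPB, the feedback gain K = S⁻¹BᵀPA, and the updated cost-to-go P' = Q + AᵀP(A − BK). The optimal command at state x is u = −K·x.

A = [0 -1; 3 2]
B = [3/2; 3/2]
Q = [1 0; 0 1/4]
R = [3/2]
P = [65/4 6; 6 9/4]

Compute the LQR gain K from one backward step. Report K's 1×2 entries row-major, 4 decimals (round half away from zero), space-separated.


BᵀP = [33.3750 12.3750]
S = R + BᵀPB = [3/2] + [68.6250] = [70.1250]
BᵀPA = [37.1250 -8.6250]
K = S⁻¹·BᵀPA = [0.5294 -0.1230]
A−BK = [-0.7941 -0.8155; 2.2059 2.1845]
AᵀP(A−BK) = [0.5956 0.0662; 0.0662 0.1892]
P' = Q + AᵀP(A−BK) = [1.5956 0.0662; 0.0662 0.4392]
tr(P') = 2.0348

0.5294 -0.1230


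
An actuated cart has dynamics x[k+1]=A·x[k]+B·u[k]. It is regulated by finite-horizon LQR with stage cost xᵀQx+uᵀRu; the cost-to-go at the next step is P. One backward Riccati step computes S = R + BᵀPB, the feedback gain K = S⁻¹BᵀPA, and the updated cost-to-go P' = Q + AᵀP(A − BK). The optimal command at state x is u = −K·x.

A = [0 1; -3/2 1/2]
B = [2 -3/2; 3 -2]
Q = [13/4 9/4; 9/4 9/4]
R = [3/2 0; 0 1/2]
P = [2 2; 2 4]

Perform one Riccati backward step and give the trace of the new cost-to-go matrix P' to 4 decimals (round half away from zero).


BᵀP = [10.0000 16.0000; -7.0000 -11.0000]
S = R + BᵀPB = [3/2 0; 0 1/2] + [68.0000 -47.0000; -47.0000 32.5000] = [69.5000 -47.0000; -47.0000 33.0000]
BᵀPA = [-24.0000 18.0000; 16.5000 -12.5000]
K = S⁻¹·BᵀPA = [-0.1953 0.0769; 0.2219 -0.2692]
A−BK = [0.7234 0.4423; -0.4704 -0.2692]
AᵀP(A−BK) = [0.6524 0.2885; 0.2885 0.2500]
P' = Q + AᵀP(A−BK) = [3.9024 2.5385; 2.5385 2.5000]
tr(P') = 6.4024

6.4024


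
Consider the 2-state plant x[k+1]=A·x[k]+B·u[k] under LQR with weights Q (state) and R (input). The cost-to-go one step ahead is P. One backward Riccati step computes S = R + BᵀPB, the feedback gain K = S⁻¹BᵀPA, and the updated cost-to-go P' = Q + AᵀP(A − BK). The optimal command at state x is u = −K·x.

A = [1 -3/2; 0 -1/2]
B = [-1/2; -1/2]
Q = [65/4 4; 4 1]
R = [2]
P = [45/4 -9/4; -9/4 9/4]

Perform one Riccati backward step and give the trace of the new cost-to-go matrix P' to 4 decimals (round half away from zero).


BᵀP = [-4.5000 0.0000]
S = R + BᵀPB = [2] + [2.2500] = [4.2500]
BᵀPA = [-4.5000 6.7500]
K = S⁻¹·BᵀPA = [-1.0588 1.5882]
A−BK = [0.4706 -0.7059; -0.5294 0.2941]
AᵀP(A−BK) = [6.4853 -8.6029; -8.6029 11.7794]
P' = Q + AᵀP(A−BK) = [22.7353 -4.6029; -4.6029 12.7794]
tr(P') = 35.5147

35.5147


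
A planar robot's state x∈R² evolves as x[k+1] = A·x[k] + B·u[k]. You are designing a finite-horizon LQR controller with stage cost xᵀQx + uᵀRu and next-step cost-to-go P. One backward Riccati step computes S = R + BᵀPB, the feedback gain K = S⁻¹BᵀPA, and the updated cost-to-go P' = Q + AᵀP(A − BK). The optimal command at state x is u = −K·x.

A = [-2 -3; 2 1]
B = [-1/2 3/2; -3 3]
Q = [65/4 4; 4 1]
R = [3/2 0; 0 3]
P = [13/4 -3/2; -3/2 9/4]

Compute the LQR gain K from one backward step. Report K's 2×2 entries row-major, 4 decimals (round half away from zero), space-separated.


-1.5718 -1.6827 -0.7773 -1.1521

BᵀP = [2.8750 -6.0000; 0.3750 4.5000]
S = R + BᵀPB = [3/2 0; 0 3] + [16.5625 -13.6875; -13.6875 14.0625] = [18.0625 -13.6875; -13.6875 17.0625]
BᵀPA = [-17.7500 -14.6250; 8.2500 3.3750]
K = S⁻¹·BᵀPA = [-1.5718 -1.6827; -0.7773 -1.1521]
A−BK = [-1.6199 -2.1133; -0.3832 -0.5919]
AᵀP(A−BK) = [12.5144 15.6365; 15.6365 19.7787]
P' = Q + AᵀP(A−BK) = [28.7644 19.6365; 19.6365 20.7787]
tr(P') = 49.5431


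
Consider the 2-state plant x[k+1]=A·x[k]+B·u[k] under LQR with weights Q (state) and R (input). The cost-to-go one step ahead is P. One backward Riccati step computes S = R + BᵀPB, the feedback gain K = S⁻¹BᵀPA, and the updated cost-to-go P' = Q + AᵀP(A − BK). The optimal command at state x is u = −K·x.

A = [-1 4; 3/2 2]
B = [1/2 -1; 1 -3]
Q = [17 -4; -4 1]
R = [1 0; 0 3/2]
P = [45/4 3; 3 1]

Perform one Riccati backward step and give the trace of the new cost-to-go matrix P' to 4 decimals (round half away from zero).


BᵀP = [8.6250 2.5000; -20.2500 -6.0000]
S = R + BᵀPB = [1 0; 0 3/2] + [6.8125 -16.1250; -16.1250 38.2500] = [7.8125 -16.1250; -16.1250 39.7500]
BᵀPA = [-4.8750 39.5000; 11.2500 -93.0000]
K = S⁻¹·BᵀPA = [-0.2449 1.3952; 0.1837 -1.7737]
A−BK = [-0.6939 1.5288; 2.2959 -4.7161]
AᵀP(A−BK) = [1.2398 -3.2449; -3.2449 11.9406]
P' = Q + AᵀP(A−BK) = [18.2398 -7.2449; -7.2449 12.9406]
tr(P') = 31.1804

31.1804


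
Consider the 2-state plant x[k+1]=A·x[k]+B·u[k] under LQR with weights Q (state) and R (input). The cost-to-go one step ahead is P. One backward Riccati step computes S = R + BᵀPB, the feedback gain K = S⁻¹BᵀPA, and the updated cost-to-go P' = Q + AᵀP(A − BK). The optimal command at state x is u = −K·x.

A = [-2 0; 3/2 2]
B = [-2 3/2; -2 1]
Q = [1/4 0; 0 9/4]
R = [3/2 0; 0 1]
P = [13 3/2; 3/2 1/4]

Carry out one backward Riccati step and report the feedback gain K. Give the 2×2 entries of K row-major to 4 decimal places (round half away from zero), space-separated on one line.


0.4093 -0.0844 -0.5432 0.0295

BᵀP = [-29.0000 -3.5000; 21.0000 2.5000]
S = R + BᵀPB = [3/2 0; 0 1] + [65.0000 -47.0000; -47.0000 34.0000] = [66.5000 -47.0000; -47.0000 35.0000]
BᵀPA = [52.7500 -7.0000; -38.2500 5.0000]
K = S⁻¹·BᵀPA = [0.4093 -0.0844; -0.5432 0.0295]
A−BK = [-0.3666 -0.2131; 2.8618 1.8017]
AᵀP(A−BK) = [1.1936 0.3312; 0.3312 0.2616]
P' = Q + AᵀP(A−BK) = [1.4436 0.3312; 0.3312 2.5116]
tr(P') = 3.9552


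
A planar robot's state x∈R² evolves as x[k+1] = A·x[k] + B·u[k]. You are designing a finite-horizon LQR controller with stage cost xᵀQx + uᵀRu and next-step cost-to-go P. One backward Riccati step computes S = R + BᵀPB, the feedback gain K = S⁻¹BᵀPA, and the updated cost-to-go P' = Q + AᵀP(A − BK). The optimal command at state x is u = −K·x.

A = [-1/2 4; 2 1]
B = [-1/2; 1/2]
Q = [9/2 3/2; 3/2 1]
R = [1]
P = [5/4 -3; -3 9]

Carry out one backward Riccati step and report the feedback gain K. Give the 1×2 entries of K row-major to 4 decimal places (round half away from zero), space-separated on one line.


2.5802 -0.4938

BᵀP = [-2.1250 6.0000]
S = R + BᵀPB = [1] + [4.0625] = [5.0625]
BᵀPA = [13.0625 -2.5000]
K = S⁻¹·BᵀPA = [2.5802 -0.4938]
A−BK = [0.7901 3.7531; 0.7099 1.2469]
AᵀP(A−BK) = [8.6080 -0.5494; -0.5494 3.7654]
P' = Q + AᵀP(A−BK) = [13.1080 0.9506; 0.9506 4.7654]
tr(P') = 17.8735


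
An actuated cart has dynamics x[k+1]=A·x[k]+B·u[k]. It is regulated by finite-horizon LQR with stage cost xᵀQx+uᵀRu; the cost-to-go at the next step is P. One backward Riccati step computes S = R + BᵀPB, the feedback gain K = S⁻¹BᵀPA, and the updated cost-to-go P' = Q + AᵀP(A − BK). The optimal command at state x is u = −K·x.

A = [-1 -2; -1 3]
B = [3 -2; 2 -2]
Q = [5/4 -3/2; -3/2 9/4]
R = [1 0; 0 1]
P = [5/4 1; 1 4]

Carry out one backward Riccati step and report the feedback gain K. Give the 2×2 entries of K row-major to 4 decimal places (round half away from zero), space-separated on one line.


-0.1965 -0.6862 0.2639 -1.4663

BᵀP = [5.7500 11.0000; -4.5000 -10.0000]
S = R + BᵀPB = [1 0; 0 1] + [39.2500 -33.5000; -33.5000 29.0000] = [40.2500 -33.5000; -33.5000 30.0000]
BᵀPA = [-16.7500 21.5000; 14.5000 -21.0000]
K = S⁻¹·BᵀPA = [-0.1965 -0.6862; 0.2639 -1.4663]
A−BK = [0.1173 -2.8739; -0.0792 1.4399]
AᵀP(A−BK) = [0.1320 -0.7331; -0.7331 12.9619]
P' = Q + AᵀP(A−BK) = [1.3820 -2.2331; -2.2331 15.2119]
tr(P') = 16.5938


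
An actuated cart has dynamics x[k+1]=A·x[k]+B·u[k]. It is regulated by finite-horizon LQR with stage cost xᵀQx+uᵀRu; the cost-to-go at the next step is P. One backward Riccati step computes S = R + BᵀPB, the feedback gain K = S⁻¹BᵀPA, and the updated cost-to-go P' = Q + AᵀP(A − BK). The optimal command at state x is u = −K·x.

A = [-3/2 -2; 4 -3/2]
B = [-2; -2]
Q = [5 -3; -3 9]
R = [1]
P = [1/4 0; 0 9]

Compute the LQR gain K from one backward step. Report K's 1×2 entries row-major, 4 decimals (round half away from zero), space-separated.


BᵀP = [-0.5000 -18.0000]
S = R + BᵀPB = [1] + [37.0000] = [38.0000]
BᵀPA = [-71.2500 28.0000]
K = S⁻¹·BᵀPA = [-1.8750 0.7368]
A−BK = [-5.2500 -0.5263; 0.2500 -0.0263]
AᵀP(A−BK) = [10.9688 -0.7500; -0.7500 0.6184]
P' = Q + AᵀP(A−BK) = [15.9688 -3.7500; -3.7500 9.6184]
tr(P') = 25.5872

-1.8750 0.7368


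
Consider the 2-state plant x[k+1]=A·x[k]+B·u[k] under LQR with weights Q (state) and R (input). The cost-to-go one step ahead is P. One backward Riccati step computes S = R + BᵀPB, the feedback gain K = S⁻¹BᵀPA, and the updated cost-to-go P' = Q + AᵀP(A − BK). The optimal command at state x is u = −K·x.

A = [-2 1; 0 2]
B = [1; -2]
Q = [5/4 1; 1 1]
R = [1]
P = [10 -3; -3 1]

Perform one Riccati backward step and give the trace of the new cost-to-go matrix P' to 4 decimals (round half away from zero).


4.9907

BᵀP = [16.0000 -5.0000]
S = R + BᵀPB = [1] + [26.0000] = [27.0000]
BᵀPA = [-32.0000 6.0000]
K = S⁻¹·BᵀPA = [-1.1852 0.2222]
A−BK = [-0.8148 0.7778; -2.3704 2.4444]
AᵀP(A−BK) = [2.0741 -0.8889; -0.8889 0.6667]
P' = Q + AᵀP(A−BK) = [3.3241 0.1111; 0.1111 1.6667]
tr(P') = 4.9907


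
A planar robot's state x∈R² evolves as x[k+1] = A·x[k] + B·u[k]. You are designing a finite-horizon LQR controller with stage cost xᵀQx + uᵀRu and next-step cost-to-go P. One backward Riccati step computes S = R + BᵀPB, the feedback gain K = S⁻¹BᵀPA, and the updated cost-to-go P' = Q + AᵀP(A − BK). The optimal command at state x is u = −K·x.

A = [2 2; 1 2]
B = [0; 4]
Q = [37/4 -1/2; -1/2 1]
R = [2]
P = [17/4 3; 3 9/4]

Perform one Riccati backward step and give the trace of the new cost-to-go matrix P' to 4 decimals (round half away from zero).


16.4211

BᵀP = [12.0000 9.0000]
S = R + BᵀPB = [2] + [36.0000] = [38.0000]
BᵀPA = [33.0000 42.0000]
K = S⁻¹·BᵀPA = [0.8684 1.1053]
A−BK = [2.0000 2.0000; -2.4737 -2.4211]
AᵀP(A−BK) = [2.5921 3.0263; 3.0263 3.5789]
P' = Q + AᵀP(A−BK) = [11.8421 2.5263; 2.5263 4.5789]
tr(P') = 16.4211


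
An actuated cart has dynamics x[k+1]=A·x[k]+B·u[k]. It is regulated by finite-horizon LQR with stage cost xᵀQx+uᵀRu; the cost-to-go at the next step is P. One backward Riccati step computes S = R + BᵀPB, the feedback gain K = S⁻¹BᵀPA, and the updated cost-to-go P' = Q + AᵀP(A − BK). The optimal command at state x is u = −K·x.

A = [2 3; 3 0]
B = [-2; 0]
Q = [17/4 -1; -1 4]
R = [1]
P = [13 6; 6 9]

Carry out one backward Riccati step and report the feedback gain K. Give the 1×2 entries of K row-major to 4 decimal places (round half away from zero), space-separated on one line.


-1.6604 -1.4717

BᵀP = [-26.0000 -12.0000]
S = R + BᵀPB = [1] + [52.0000] = [53.0000]
BᵀPA = [-88.0000 -78.0000]
K = S⁻¹·BᵀPA = [-1.6604 -1.4717]
A−BK = [-1.3208 0.0566; 3.0000 0.0000]
AᵀP(A−BK) = [58.8868 2.4906; 2.4906 2.2075]
P' = Q + AᵀP(A−BK) = [63.1368 1.4906; 1.4906 6.2075]
tr(P') = 69.3443


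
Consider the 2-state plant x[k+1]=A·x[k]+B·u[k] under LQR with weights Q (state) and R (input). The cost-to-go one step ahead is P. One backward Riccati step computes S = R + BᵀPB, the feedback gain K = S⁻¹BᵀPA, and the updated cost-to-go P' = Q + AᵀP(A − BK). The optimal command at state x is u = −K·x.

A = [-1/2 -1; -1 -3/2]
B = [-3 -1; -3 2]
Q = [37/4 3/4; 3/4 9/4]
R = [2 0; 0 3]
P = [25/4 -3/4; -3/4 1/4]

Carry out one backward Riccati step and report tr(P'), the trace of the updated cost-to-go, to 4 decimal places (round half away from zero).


11.8289

BᵀP = [-16.5000 1.5000; -7.7500 1.2500]
S = R + BᵀPB = [2 0; 0 3] + [45.0000 19.5000; 19.5000 10.2500] = [47.0000 19.5000; 19.5000 13.2500]
BᵀPA = [6.7500 14.2500; 2.6250 5.8750]
K = S⁻¹·BᵀPA = [0.1577 0.3062; -0.0340 -0.0072]
A−BK = [-0.0608 -0.0887; -0.4588 -0.5670]
AᵀP(A−BK) = [0.0871 0.1397; 0.1397 0.2418]
P' = Q + AᵀP(A−BK) = [9.3371 0.8897; 0.8897 2.4918]
tr(P') = 11.8289


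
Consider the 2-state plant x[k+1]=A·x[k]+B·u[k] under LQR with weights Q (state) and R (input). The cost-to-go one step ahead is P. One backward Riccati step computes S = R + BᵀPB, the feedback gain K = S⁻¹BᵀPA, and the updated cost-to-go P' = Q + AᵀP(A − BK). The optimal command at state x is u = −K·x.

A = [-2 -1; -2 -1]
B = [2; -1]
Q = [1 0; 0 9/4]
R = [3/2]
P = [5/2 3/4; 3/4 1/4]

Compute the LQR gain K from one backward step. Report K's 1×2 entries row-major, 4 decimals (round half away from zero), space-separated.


-1.2571 -0.6286

BᵀP = [4.2500 1.2500]
S = R + BᵀPB = [3/2] + [7.2500] = [8.7500]
BᵀPA = [-11.0000 -5.5000]
K = S⁻¹·BᵀPA = [-1.2571 -0.6286]
A−BK = [0.5143 0.2571; -3.2571 -1.6286]
AᵀP(A−BK) = [3.1714 1.5857; 1.5857 0.7929]
P' = Q + AᵀP(A−BK) = [4.1714 1.5857; 1.5857 3.0429]
tr(P') = 7.2143


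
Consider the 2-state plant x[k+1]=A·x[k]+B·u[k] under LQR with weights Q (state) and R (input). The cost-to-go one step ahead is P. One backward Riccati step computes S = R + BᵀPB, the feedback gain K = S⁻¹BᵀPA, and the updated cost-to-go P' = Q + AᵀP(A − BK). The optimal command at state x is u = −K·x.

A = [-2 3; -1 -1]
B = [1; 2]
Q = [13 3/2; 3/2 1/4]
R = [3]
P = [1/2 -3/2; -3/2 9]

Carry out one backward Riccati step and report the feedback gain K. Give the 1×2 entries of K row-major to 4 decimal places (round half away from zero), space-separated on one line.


BᵀP = [-2.5000 16.5000]
S = R + BᵀPB = [3] + [30.5000] = [33.5000]
BᵀPA = [-11.5000 -24.0000]
K = S⁻¹·BᵀPA = [-0.3433 -0.7164]
A−BK = [-1.6567 3.7164; -0.3134 0.4328]
AᵀP(A−BK) = [1.0522 -0.7388; -0.7388 5.3060]
P' = Q + AᵀP(A−BK) = [14.0522 0.7612; 0.7612 5.5560]
tr(P') = 19.6082

-0.3433 -0.7164


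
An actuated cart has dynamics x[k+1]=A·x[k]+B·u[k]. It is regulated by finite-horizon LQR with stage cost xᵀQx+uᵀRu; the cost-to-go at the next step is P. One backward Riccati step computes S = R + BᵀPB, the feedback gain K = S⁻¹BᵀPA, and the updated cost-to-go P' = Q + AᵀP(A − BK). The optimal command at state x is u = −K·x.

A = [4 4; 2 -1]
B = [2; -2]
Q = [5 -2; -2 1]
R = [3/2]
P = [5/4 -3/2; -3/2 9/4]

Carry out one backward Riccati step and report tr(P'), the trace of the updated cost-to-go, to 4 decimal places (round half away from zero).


11.8227

BᵀP = [5.5000 -7.5000]
S = R + BᵀPB = [3/2] + [26.0000] = [27.5000]
BᵀPA = [7.0000 29.5000]
K = S⁻¹·BᵀPA = [0.2545 1.0727]
A−BK = [3.4909 1.8545; 2.5091 1.1455]
AᵀP(A−BK) = [3.2182 1.9909; 1.9909 2.6045]
P' = Q + AᵀP(A−BK) = [8.2182 -0.0091; -0.0091 3.6045]
tr(P') = 11.8227


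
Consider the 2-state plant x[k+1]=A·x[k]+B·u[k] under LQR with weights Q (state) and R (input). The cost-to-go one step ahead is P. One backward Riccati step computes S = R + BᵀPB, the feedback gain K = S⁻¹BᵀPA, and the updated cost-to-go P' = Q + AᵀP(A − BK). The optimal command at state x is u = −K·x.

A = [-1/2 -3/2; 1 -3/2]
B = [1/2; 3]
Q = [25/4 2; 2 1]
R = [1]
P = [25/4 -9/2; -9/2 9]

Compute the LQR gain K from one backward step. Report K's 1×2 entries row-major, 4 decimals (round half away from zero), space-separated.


0.4273 -0.3078

BᵀP = [-10.3750 24.7500]
S = R + BᵀPB = [1] + [69.0625] = [70.0625]
BᵀPA = [29.9375 -21.5625]
K = S⁻¹·BᵀPA = [0.4273 -0.3078]
A−BK = [-0.7136 -1.3461; -0.2819 -0.5767]
AᵀP(A−BK) = [2.2703 3.7761; 3.7761 7.4264]
P' = Q + AᵀP(A−BK) = [8.5203 5.7761; 5.7761 8.4264]
tr(P') = 16.9467


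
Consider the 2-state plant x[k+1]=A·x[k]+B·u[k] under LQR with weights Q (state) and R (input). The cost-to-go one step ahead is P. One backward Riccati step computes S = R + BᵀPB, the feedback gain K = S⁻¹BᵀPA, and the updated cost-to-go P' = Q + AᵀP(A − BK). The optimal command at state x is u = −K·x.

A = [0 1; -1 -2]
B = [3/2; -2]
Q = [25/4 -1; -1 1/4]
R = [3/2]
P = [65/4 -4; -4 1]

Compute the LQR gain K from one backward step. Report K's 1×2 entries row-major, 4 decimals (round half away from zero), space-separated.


0.1211 0.7323

BᵀP = [32.3750 -8.0000]
S = R + BᵀPB = [3/2] + [64.5625] = [66.0625]
BᵀPA = [8.0000 48.3750]
K = S⁻¹·BᵀPA = [0.1211 0.7323]
A−BK = [-0.1816 -0.0984; -0.7578 -0.5355]
AᵀP(A−BK) = [0.0312 0.1419; 0.1419 0.8269]
P' = Q + AᵀP(A−BK) = [6.2812 -0.8581; -0.8581 1.0769]
tr(P') = 7.3581


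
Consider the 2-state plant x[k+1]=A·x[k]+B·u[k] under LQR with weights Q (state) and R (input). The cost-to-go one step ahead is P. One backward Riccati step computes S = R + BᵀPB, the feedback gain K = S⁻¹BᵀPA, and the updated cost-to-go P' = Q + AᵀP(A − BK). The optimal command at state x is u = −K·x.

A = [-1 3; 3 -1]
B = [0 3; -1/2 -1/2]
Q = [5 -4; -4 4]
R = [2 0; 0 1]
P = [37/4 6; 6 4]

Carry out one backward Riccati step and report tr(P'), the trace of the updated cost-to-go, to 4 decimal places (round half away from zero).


10.9782

BᵀP = [-3.0000 -2.0000; 24.7500 16.0000]
S = R + BᵀPB = [2 0; 0 1] + [1.0000 -8.0000; -8.0000 66.2500] = [3.0000 -8.0000; -8.0000 67.2500]
BᵀPA = [-3.0000 -7.0000; 23.2500 58.2500]
K = S⁻¹·BᵀPA = [-0.1143 -0.0345; 0.3321 0.8621]
A−BK = [-1.9964 0.4138; 3.1089 -0.5862]
AᵀP(A−BK) = [1.1851 0.1034; 0.1034 0.7931]
P' = Q + AᵀP(A−BK) = [6.1851 -3.8966; -3.8966 4.7931]
tr(P') = 10.9782


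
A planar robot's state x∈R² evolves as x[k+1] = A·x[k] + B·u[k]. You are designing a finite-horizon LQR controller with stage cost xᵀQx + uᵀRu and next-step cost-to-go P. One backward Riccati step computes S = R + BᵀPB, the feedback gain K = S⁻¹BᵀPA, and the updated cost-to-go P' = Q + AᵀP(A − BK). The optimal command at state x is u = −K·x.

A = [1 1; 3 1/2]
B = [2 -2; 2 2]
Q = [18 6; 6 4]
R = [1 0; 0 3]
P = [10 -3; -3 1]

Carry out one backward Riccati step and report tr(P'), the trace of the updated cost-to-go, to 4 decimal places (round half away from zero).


BᵀP = [14.0000 -4.0000; -26.0000 8.0000]
S = R + BᵀPB = [1 0; 0 3] + [20.0000 -36.0000; -36.0000 68.0000] = [21.0000 -36.0000; -36.0000 71.0000]
BᵀPA = [2.0000 12.0000; -2.0000 -22.0000]
K = S⁻¹·BᵀPA = [0.3590 0.3077; 0.1538 -0.1538]
A−BK = [0.5897 0.0769; 1.9744 0.1923]
AᵀP(A−BK) = [0.5897 0.0769; 0.0769 0.1731]
P' = Q + AᵀP(A−BK) = [18.5897 6.0769; 6.0769 4.1731]
tr(P') = 22.7628

22.7628


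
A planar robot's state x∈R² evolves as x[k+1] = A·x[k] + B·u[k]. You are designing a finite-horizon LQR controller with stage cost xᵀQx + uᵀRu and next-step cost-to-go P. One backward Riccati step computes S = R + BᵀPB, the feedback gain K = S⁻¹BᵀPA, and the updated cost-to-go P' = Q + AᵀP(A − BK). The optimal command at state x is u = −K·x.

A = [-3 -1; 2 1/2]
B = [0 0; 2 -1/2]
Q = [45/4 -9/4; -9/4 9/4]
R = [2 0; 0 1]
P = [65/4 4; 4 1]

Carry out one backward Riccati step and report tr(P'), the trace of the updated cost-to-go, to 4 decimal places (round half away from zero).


BᵀP = [8.0000 2.0000; -2.0000 -0.5000]
S = R + BᵀPB = [2 0; 0 1] + [4.0000 -1.0000; -1.0000 0.2500] = [6.0000 -1.0000; -1.0000 1.2500]
BᵀPA = [-20.0000 -7.0000; 5.0000 1.7500]
K = S⁻¹·BᵀPA = [-3.0769 -1.0769; 1.5385 0.5385]
A−BK = [-3.0000 -1.0000; 8.9231 2.9231]
AᵀP(A−BK) = [33.0192 11.5192; 11.5192 4.0192]
P' = Q + AᵀP(A−BK) = [44.2692 9.2692; 9.2692 6.2692]
tr(P') = 50.5385

50.5385


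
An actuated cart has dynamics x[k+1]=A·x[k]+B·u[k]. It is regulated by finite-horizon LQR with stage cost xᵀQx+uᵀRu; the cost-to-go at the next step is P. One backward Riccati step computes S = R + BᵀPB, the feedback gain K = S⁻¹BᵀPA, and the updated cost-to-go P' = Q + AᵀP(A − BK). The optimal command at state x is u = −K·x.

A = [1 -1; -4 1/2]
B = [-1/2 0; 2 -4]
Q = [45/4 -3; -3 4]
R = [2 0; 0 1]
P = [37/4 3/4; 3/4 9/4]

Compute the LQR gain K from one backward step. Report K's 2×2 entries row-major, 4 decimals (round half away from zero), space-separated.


BᵀP = [-3.1250 4.1250; -3.0000 -9.0000]
S = R + BᵀPB = [2 0; 0 1] + [9.8125 -16.5000; -16.5000 36.0000] = [11.8125 -16.5000; -16.5000 37.0000]
BᵀPA = [-19.6250 5.1875; 33.0000 -1.5000]
K = S⁻¹·BᵀPA = [-1.1020 1.0144; 0.4005 0.4118]
A−BK = [0.4490 -0.4928; -0.1942 0.1185]
AᵀP(A−BK) = [4.4080 -4.0576; -4.0576 4.4180]
P' = Q + AᵀP(A−BK) = [15.6580 -7.0576; -7.0576 8.4180]
tr(P') = 24.0760

-1.1020 1.0144 0.4005 0.4118


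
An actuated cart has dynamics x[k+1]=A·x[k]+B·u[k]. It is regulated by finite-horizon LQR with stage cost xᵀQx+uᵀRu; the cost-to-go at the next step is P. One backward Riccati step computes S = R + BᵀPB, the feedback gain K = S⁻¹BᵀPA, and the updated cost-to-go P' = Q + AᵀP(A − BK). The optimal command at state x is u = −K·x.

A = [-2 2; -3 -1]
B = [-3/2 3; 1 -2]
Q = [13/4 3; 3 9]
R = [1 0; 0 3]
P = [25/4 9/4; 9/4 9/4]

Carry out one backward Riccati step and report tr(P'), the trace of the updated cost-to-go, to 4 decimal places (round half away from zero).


BᵀP = [-7.1250 -1.1250; 14.2500 2.2500]
S = R + BᵀPB = [1 0; 0 3] + [9.5625 -19.1250; -19.1250 38.2500] = [10.5625 -19.1250; -19.1250 41.2500]
BᵀPA = [17.6250 -13.1250; -35.2500 26.2500]
K = S⁻¹·BᵀPA = [0.7560 -0.5630; -0.5040 0.3753]
A−BK = [0.6461 0.0295; -4.7641 0.3137]
AᵀP(A−BK) = [41.1582 -4.0965; -4.0965 1.0080]
P' = Q + AᵀP(A−BK) = [44.4082 -1.0965; -1.0965 10.0080]
tr(P') = 54.4162

54.4162


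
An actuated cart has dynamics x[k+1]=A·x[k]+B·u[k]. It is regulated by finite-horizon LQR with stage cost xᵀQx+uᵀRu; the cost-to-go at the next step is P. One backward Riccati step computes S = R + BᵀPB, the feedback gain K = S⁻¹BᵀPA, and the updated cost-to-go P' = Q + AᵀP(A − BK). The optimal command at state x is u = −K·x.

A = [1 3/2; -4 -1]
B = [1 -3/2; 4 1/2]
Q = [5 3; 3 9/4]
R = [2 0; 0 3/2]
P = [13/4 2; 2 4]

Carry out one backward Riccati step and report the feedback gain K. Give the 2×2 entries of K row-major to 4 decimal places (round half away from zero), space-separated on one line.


BᵀP = [11.2500 18.0000; -3.8750 -1.0000]
S = R + BᵀPB = [2 0; 0 3/2] + [83.2500 -7.8750; -7.8750 5.3125] = [85.2500 -7.8750; -7.8750 6.8125]
BᵀPA = [-60.7500 -1.1250; 0.1250 -4.8125]
K = S⁻¹·BᵀPA = [-0.7959 -0.0878; -0.9017 -0.8080]
A−BK = [0.4434 0.3759; -0.3655 -0.2447]
AᵀP(A−BK) = [3.0116 1.6402; 1.6402 1.3254]
P' = Q + AᵀP(A−BK) = [8.0116 4.6402; 4.6402 3.5754]
tr(P') = 11.5870

-0.7959 -0.0878 -0.9017 -0.8080


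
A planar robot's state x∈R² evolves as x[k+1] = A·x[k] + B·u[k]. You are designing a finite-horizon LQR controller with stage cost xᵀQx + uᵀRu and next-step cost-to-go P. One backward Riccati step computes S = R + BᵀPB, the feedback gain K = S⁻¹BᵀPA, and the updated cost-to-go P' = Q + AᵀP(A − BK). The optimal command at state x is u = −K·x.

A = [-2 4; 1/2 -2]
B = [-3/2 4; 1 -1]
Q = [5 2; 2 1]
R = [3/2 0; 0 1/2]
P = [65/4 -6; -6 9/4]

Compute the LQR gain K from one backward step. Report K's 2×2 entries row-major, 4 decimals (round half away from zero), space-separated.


0.0666 -0.1559 -0.4707 1.0163

BᵀP = [-30.3750 11.2500; 71.0000 -26.2500]
S = R + BᵀPB = [3/2 0; 0 1/2] + [56.8125 -132.7500; -132.7500 310.2500] = [58.3125 -132.7500; -132.7500 310.7500]
BᵀPA = [66.3750 -144.0000; -155.1250 336.5000]
K = S⁻¹·BᵀPA = [0.0666 -0.1559; -0.4707 1.0163]
A−BK = [-0.0171 -0.2989; -0.0374 -0.8279]
AᵀP(A−BK) = [0.1177 -0.2541; -0.2541 0.5773]
P' = Q + AᵀP(A−BK) = [5.1177 1.7459; 1.7459 1.5773]
tr(P') = 6.6950


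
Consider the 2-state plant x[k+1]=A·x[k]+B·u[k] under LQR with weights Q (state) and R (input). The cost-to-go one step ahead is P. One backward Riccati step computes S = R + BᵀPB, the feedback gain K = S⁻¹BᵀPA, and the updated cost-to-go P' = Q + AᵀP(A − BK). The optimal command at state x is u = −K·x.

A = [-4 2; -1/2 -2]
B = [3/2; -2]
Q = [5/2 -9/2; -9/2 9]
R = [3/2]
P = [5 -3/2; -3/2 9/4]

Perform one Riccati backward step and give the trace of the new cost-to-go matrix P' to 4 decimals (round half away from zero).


39.8384

BᵀP = [10.5000 -6.7500]
S = R + BᵀPB = [3/2] + [29.2500] = [30.7500]
BᵀPA = [-38.6250 34.5000]
K = S⁻¹·BᵀPA = [-1.2561 1.1220]
A−BK = [-2.1159 0.3171; -3.0122 0.2439]
AᵀP(A−BK) = [26.0457 -4.9146; -4.9146 2.2927]
P' = Q + AᵀP(A−BK) = [28.5457 -9.4146; -9.4146 11.2927]
tr(P') = 39.8384


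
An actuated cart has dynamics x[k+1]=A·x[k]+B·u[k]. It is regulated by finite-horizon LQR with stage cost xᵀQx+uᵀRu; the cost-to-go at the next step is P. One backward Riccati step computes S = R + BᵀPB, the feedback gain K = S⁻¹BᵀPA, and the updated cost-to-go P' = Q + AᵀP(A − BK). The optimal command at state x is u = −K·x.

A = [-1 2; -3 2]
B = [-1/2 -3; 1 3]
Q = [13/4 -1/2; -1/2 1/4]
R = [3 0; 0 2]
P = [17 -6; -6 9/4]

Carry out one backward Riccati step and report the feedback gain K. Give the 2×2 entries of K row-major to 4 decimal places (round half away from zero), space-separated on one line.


BᵀP = [-14.5000 5.2500; -69.0000 24.7500]
S = R + BᵀPB = [3 0; 0 2] + [12.5000 59.2500; 59.2500 281.2500] = [15.5000 59.2500; 59.2500 283.2500]
BᵀPA = [-1.2500 -18.5000; -5.2500 -88.5000]
K = S⁻¹·BᵀPA = [-0.0489 0.0040; -0.0083 -0.3133]
A−BK = [-1.0494 1.0622; -2.9262 2.9359]
AᵀP(A−BK) = [1.1453 -1.1397; -1.1397 1.3486]
P' = Q + AᵀP(A−BK) = [4.3953 -1.6397; -1.6397 1.5986]
tr(P') = 5.9939

-0.0489 0.0040 -0.0083 -0.3133


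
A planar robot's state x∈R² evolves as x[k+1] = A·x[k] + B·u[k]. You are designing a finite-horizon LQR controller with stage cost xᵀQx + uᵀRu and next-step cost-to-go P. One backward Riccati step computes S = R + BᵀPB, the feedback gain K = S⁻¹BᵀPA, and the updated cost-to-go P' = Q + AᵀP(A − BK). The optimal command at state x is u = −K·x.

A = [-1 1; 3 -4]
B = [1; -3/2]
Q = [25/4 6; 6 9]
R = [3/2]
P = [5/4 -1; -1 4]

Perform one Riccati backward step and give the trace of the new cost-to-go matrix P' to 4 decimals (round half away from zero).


29.4025

BᵀP = [2.7500 -7.0000]
S = R + BᵀPB = [3/2] + [13.2500] = [14.7500]
BᵀPA = [-23.7500 30.7500]
K = S⁻¹·BᵀPA = [-1.6102 2.0847]
A−BK = [0.6102 -1.0847; 0.5847 -0.8729]
AᵀP(A−BK) = [5.0085 -6.7373; -6.7373 9.1441]
P' = Q + AᵀP(A−BK) = [11.2585 -0.7373; -0.7373 18.1441]
tr(P') = 29.4025


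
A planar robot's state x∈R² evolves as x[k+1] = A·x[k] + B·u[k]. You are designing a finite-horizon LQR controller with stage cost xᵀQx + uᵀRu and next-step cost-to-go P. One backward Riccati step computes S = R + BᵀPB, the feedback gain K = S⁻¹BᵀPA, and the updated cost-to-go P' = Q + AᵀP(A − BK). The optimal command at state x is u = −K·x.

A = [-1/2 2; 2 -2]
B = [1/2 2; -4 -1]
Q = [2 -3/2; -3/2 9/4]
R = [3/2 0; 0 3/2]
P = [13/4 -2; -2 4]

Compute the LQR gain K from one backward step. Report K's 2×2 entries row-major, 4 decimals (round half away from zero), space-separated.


-0.4494 0.3279 -0.1494 0.7967

BᵀP = [9.6250 -17.0000; 8.5000 -8.0000]
S = R + BᵀPB = [3/2 0; 0 3/2] + [72.8125 36.2500; 36.2500 25.0000] = [74.3125 36.2500; 36.2500 26.5000]
BᵀPA = [-38.8125 53.2500; -20.2500 33.0000]
K = S⁻¹·BᵀPA = [-0.4494 0.3279; -0.1494 0.7967]
A−BK = [0.0235 0.2427; 0.0529 0.1085]
AᵀP(A−BK) = [0.3445 -0.3889; -0.3889 1.2465]
P' = Q + AᵀP(A−BK) = [2.3445 -1.8889; -1.8889 3.4965]
tr(P') = 5.8410


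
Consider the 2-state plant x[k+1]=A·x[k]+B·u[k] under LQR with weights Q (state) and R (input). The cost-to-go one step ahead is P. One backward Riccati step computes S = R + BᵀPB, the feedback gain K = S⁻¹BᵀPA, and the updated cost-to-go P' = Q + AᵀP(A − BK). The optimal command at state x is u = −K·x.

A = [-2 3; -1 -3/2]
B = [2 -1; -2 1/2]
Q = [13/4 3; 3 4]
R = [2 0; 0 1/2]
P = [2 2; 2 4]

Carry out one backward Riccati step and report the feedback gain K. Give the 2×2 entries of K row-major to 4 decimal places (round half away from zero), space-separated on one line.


0.9091 0.2727 2.5455 -1.6364

BᵀP = [0.0000 -4.0000; -1.0000 0.0000]
S = R + BᵀPB = [2 0; 0 1/2] + [8.0000 -2.0000; -2.0000 1.0000] = [10.0000 -2.0000; -2.0000 1.5000]
BᵀPA = [4.0000 6.0000; 2.0000 -3.0000]
K = S⁻¹·BᵀPA = [0.9091 0.2727; 2.5455 -1.6364]
A−BK = [-1.2727 0.8182; -0.4545 -0.1364]
AᵀP(A−BK) = [11.2727 -3.8182; -3.8182 2.4545]
P' = Q + AᵀP(A−BK) = [14.5227 -0.8182; -0.8182 6.4545]
tr(P') = 20.9773


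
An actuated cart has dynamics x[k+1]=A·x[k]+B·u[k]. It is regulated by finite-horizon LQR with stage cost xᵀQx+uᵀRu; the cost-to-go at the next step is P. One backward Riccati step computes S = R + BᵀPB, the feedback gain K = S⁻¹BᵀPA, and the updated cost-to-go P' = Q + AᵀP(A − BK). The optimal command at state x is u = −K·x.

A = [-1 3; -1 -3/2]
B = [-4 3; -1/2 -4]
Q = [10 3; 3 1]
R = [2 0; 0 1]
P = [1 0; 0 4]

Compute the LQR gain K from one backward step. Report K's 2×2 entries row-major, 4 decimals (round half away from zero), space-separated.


0.3568 -0.3842 0.1950 0.4252

BᵀP = [-4.0000 -2.0000; 3.0000 -16.0000]
S = R + BᵀPB = [2 0; 0 1] + [17.0000 -4.0000; -4.0000 73.0000] = [19.0000 -4.0000; -4.0000 74.0000]
BᵀPA = [6.0000 -9.0000; 13.0000 33.0000]
K = S⁻¹·BᵀPA = [0.3568 -0.3842; 0.1950 0.4252]
A−BK = [-0.1576 0.1878; -0.0417 0.0086]
AᵀP(A−BK) = [0.3245 -0.2223; -0.2223 0.5115]
P' = Q + AᵀP(A−BK) = [10.3245 2.7777; 2.7777 1.5115]
tr(P') = 11.8360


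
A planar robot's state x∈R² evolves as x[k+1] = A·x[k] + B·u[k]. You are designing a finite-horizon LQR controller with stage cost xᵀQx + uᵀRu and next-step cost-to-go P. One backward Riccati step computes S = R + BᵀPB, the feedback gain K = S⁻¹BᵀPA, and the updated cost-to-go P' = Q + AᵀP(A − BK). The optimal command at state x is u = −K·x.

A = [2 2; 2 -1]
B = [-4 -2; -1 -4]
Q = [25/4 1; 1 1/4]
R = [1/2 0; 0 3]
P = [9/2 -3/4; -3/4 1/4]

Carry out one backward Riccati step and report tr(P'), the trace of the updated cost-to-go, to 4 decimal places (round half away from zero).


BᵀP = [-17.2500 2.7500; -6.0000 0.5000]
S = R + BᵀPB = [1/2 0; 0 3] + [66.2500 23.5000; 23.5000 10.0000] = [66.7500 23.5000; 23.5000 13.0000]
BᵀPA = [-29.0000 -37.2500; -11.0000 -12.5000]
K = S⁻¹·BᵀPA = [-0.3756 -0.6038; -0.1672 0.1300]
A−BK = [0.1632 -0.1553; 0.9556 -1.0840]
AᵀP(A−BK) = [0.2686 -0.0808; -0.0808 0.3827]
P' = Q + AᵀP(A−BK) = [6.5186 0.9192; 0.9192 0.6327]
tr(P') = 7.1513

7.1513


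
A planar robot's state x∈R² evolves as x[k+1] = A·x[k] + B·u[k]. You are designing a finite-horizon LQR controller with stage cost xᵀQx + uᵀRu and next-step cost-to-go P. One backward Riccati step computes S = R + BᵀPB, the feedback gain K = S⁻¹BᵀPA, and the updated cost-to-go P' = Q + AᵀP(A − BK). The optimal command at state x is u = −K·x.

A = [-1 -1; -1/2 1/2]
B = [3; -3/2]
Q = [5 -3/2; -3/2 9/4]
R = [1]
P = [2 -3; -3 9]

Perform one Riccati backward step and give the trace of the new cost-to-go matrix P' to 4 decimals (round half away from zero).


8.6009

BᵀP = [10.5000 -22.5000]
S = R + BᵀPB = [1] + [65.2500] = [66.2500]
BᵀPA = [0.7500 -21.7500]
K = S⁻¹·BᵀPA = [0.0113 -0.3283]
A−BK = [-1.0340 -0.0151; -0.4830 0.0075]
AᵀP(A−BK) = [1.2415 -0.0038; -0.0038 0.1094]
P' = Q + AᵀP(A−BK) = [6.2415 -1.5038; -1.5038 2.3594]
tr(P') = 8.6009


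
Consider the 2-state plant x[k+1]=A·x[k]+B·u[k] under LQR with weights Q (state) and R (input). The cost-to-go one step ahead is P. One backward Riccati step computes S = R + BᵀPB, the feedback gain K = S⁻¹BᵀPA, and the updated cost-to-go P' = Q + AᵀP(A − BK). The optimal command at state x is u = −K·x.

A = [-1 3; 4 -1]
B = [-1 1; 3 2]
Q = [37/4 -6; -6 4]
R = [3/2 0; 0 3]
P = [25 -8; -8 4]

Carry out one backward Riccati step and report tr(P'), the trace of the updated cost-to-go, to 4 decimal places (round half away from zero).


24.1295

BᵀP = [-49.0000 20.0000; 9.0000 0.0000]
S = R + BᵀPB = [3/2 0; 0 3] + [109.0000 -9.0000; -9.0000 9.0000] = [110.5000 -9.0000; -9.0000 12.0000]
BᵀPA = [129.0000 -167.0000; -9.0000 27.0000]
K = S⁻¹·BᵀPA = [1.1783 -1.4145; 0.1337 1.1892]
A−BK = [0.0446 0.3964; 0.1976 0.8651]
AᵀP(A−BK) = [2.2012 -1.8325; -1.8325 8.6783]
P' = Q + AᵀP(A−BK) = [11.4512 -7.8325; -7.8325 12.6783]
tr(P') = 24.1295


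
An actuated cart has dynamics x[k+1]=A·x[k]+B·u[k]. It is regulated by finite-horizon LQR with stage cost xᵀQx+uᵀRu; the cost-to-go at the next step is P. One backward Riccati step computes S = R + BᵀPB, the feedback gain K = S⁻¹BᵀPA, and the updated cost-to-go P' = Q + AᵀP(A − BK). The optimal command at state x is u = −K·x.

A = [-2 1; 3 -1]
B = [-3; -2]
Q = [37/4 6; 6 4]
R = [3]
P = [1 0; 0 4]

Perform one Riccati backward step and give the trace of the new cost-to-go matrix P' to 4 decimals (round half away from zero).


BᵀP = [-3.0000 -8.0000]
S = R + BᵀPB = [3] + [25.0000] = [28.0000]
BᵀPA = [-18.0000 5.0000]
K = S⁻¹·BᵀPA = [-0.6429 0.1786]
A−BK = [-3.9286 1.5357; 1.7143 -0.6429]
AᵀP(A−BK) = [28.4286 -10.7857; -10.7857 4.1071]
P' = Q + AᵀP(A−BK) = [37.6786 -4.7857; -4.7857 8.1071]
tr(P') = 45.7857

45.7857


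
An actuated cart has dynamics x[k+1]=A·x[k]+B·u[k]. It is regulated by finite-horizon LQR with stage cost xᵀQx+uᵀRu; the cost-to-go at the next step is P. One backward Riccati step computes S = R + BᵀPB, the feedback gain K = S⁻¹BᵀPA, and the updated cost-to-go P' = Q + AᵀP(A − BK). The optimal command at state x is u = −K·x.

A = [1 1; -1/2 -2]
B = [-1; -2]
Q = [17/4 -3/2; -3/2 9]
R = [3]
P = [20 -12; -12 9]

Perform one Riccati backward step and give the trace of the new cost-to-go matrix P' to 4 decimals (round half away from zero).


123.7727

BᵀP = [4.0000 -6.0000]
S = R + BᵀPB = [3] + [8.0000] = [11.0000]
BᵀPA = [7.0000 16.0000]
K = S⁻¹·BᵀPA = [0.6364 1.4545]
A−BK = [1.6364 2.4545; 0.7727 0.9091]
AᵀP(A−BK) = [29.7955 48.8182; 48.8182 80.7273]
P' = Q + AᵀP(A−BK) = [34.0455 47.3182; 47.3182 89.7273]
tr(P') = 123.7727


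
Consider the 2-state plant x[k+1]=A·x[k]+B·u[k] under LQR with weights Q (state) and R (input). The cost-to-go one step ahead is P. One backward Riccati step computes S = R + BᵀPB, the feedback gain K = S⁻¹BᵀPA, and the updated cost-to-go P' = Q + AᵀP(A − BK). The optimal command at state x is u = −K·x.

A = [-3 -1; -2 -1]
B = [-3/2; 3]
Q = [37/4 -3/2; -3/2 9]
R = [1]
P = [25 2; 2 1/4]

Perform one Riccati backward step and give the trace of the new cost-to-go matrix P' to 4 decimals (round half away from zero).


BᵀP = [-31.5000 -2.2500]
S = R + BᵀPB = [1] + [40.5000] = [41.5000]
BᵀPA = [99.0000 33.7500]
K = S⁻¹·BᵀPA = [2.3855 0.8133]
A−BK = [0.5783 0.2199; -9.1566 -3.4398]
AᵀP(A−BK) = [13.8313 4.9880; 4.9880 1.8027]
P' = Q + AᵀP(A−BK) = [23.0813 3.4880; 3.4880 10.8027]
tr(P') = 33.8840

33.8840


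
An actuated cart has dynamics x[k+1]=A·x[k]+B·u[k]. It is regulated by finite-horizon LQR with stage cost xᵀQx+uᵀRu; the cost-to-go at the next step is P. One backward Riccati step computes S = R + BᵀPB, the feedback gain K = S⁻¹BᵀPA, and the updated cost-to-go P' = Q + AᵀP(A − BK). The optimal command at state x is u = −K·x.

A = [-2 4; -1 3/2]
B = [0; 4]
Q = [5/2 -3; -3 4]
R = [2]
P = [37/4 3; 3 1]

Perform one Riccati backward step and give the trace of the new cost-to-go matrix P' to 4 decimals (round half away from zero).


37.1944

BᵀP = [12.0000 4.0000]
S = R + BᵀPB = [2] + [16.0000] = [18.0000]
BᵀPA = [-28.0000 54.0000]
K = S⁻¹·BᵀPA = [-1.5556 3.0000]
A−BK = [-2.0000 4.0000; 5.2222 -10.5000]
AᵀP(A−BK) = [6.4444 -12.5000; -12.5000 24.2500]
P' = Q + AᵀP(A−BK) = [8.9444 -15.5000; -15.5000 28.2500]
tr(P') = 37.1944


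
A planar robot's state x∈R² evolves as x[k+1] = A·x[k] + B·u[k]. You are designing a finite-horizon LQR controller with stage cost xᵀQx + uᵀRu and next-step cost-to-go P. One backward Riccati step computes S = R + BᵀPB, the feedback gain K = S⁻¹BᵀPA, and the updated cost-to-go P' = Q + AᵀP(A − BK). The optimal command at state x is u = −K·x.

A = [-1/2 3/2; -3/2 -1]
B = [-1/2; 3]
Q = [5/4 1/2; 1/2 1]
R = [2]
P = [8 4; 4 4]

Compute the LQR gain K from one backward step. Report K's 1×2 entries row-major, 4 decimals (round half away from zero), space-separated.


-0.6786 0.0714

BᵀP = [8.0000 10.0000]
S = R + BᵀPB = [2] + [26.0000] = [28.0000]
BᵀPA = [-19.0000 2.0000]
K = S⁻¹·BᵀPA = [-0.6786 0.0714]
A−BK = [-0.8393 1.5357; 0.5357 -1.2143]
AᵀP(A−BK) = [4.1071 -5.6429; -5.6429 9.8571]
P' = Q + AᵀP(A−BK) = [5.3571 -5.1429; -5.1429 10.8571]
tr(P') = 16.2143


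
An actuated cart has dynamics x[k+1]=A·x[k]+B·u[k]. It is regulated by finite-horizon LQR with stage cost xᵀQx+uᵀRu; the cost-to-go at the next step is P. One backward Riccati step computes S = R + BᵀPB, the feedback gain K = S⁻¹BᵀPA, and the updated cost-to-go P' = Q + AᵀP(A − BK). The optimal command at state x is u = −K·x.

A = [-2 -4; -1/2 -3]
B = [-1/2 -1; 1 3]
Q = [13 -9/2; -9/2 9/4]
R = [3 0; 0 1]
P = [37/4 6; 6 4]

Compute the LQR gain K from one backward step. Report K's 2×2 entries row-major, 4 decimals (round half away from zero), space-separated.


0.0000 -0.0319 -2.0000 -5.1657

BᵀP = [1.3750 1.0000; 8.7500 6.0000]
S = R + BᵀPB = [3 0; 0 1] + [0.3125 1.6250; 1.6250 9.2500] = [3.3125 1.6250; 1.6250 10.2500]
BᵀPA = [-3.2500 -8.5000; -20.5000 -53.0000]
K = S⁻¹·BᵀPA = [0.0000 -0.0319; -2.0000 -5.1657]
A−BK = [-4.0000 -9.1816; 5.5000 12.5289]
AᵀP(A−BK) = [9.0000 22.0000; 22.0000 53.9481]
P' = Q + AᵀP(A−BK) = [22.0000 17.5000; 17.5000 56.1981]
tr(P') = 78.1981


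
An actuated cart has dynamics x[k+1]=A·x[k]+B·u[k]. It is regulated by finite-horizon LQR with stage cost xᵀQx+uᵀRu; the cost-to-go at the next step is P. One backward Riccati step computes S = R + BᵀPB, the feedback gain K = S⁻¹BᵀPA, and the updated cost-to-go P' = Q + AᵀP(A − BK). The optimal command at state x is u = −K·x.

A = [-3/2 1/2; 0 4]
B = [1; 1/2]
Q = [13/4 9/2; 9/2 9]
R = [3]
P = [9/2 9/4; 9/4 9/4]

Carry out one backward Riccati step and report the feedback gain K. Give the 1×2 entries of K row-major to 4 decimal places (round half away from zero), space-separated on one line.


BᵀP = [5.6250 3.3750]
S = R + BᵀPB = [3] + [7.3125] = [10.3125]
BᵀPA = [-8.4375 16.3125]
K = S⁻¹·BᵀPA = [-0.8182 1.5818]
A−BK = [-0.6818 -1.0818; 0.4091 3.2091]
AᵀP(A−BK) = [3.2216 -3.5284; -3.5284 20.3216]
P' = Q + AᵀP(A−BK) = [6.4716 0.9716; 0.9716 29.3216]
tr(P') = 35.7932

-0.8182 1.5818


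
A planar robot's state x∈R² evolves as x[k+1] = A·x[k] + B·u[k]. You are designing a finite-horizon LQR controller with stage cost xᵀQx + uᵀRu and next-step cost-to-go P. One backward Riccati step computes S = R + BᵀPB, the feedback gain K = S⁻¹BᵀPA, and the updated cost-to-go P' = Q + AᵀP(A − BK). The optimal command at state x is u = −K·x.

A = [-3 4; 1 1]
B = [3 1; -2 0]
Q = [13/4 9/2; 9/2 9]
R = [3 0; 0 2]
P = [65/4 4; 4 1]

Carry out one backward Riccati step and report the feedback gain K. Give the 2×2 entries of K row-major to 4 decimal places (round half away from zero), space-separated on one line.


BᵀP = [40.7500 10.0000; 16.2500 4.0000]
S = R + BᵀPB = [3 0; 0 2] + [102.2500 40.7500; 40.7500 16.2500] = [105.2500 40.7500; 40.7500 18.2500]
BᵀPA = [-112.2500 173.0000; -44.7500 69.0000]
K = S⁻¹·BᵀPA = [-0.8646 1.3276; -0.5216 0.8165]
A−BK = [0.1153 -0.7992; -0.7291 3.6551]
AᵀP(A−BK) = [2.8617 -4.4409; -4.4409 6.9904]
P' = Q + AᵀP(A−BK) = [6.1117 0.0591; 0.0591 15.9904]
tr(P') = 22.1021

-0.8646 1.3276 -0.5216 0.8165


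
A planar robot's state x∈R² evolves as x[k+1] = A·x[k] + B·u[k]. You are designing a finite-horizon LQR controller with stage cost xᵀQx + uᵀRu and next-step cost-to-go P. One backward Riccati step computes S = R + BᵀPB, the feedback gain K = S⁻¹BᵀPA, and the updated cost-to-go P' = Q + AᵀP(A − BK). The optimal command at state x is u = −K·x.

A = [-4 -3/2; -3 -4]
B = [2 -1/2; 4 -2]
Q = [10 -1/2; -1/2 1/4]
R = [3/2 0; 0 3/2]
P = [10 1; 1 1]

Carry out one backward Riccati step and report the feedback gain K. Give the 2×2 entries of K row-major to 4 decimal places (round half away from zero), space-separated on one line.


BᵀP = [24.0000 6.0000; -7.0000 -2.5000]
S = R + BᵀPB = [3/2 0; 0 3/2] + [72.0000 -24.0000; -24.0000 8.5000] = [73.5000 -24.0000; -24.0000 10.0000]
BᵀPA = [-114.0000 -60.0000; 35.5000 20.5000]
K = S⁻¹·BᵀPA = [-1.8113 -0.6792; -0.7972 0.4198]
A−BK = [-0.7759 0.0684; 2.6509 -0.4434]
AᵀP(A−BK) = [14.8090 0.1627; 0.1627 1.1392]
P' = Q + AᵀP(A−BK) = [24.8090 -0.3373; -0.3373 1.3892]
tr(P') = 26.1981

-1.8113 -0.6792 -0.7972 0.4198
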